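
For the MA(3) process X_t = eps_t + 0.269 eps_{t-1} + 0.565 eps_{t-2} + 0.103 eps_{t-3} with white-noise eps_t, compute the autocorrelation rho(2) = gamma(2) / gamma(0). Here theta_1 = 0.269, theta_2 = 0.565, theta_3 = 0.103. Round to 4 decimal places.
\rho(2) = 0.4227

For an MA(q) process with theta_0 = 1, the autocovariance is
  gamma(k) = sigma^2 * sum_{i=0..q-k} theta_i * theta_{i+k},
and rho(k) = gamma(k) / gamma(0). Sigma^2 cancels.
  numerator   = (1)*(0.565) + (0.269)*(0.103) = 0.592707.
  denominator = (1)^2 + (0.269)^2 + (0.565)^2 + (0.103)^2 = 1.402195.
  rho(2) = 0.592707 / 1.402195 = 0.4227.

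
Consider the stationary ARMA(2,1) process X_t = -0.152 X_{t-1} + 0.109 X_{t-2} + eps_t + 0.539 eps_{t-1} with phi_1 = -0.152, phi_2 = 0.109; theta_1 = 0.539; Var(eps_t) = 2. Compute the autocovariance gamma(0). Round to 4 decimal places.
\gamma(0) = 2.3070

Multiply the model equation by X_{t-k} and take expectations. With theta_0 = psi_0 = 1 and psi_j the MA(infinity) weights, this gives
  gamma(k) - sum_i phi_i gamma(k-i) = c_k,
  c_k = sigma^2 * sum_{j=k..q} theta_j psi_{j-k}   (c_k = 0 for k > q),
using gamma(-m) = gamma(m).
psi-weights needed (psi_j = theta_j + sum_i phi_i psi_{j-i}):
  psi_1 = theta_1 + phi_1 = 0.539 + (-0.152) = 0.387
Right-hand sides:
  c_0 = sigma^2 (1 + theta_1 psi_1) = 2 * (1 + (0.539)(0.387)) = 2 * 1.208593 = 2.417186
  c_1 = sigma^2 theta_1 = 2 * (0.539) = 1.078
  c_2 = 0
Equations for k = 0, 1, 2 (AR order 2, c_2 = 0):
  (E0) gamma(0) = phi_1 gamma(1) + phi_2 gamma(2) + c_0
  (E1) gamma(1) = phi_1 gamma(0) + phi_2 gamma(1) + c_1
  (E2) gamma(2) = phi_1 gamma(1) + phi_2 gamma(0)
From (E1): gamma(1) = A gamma(0) + B with
  A = phi_1 / (1 - phi_2) = -0.152 / 0.891 = -0.170595,   B = c_1 / (1 - phi_2) = 1.078 / 0.891 = 1.209877.
Insert (E2) into (E0): gamma(0) (1 - phi_2^2) = phi_1 (1 + phi_2) gamma(1) + c_0.
  phi_1 (1 + phi_2) = (-0.152)(1.109) = -0.168568,   1 - phi_2^2 = 0.988119.
Replace gamma(1) by A gamma(0) + B and collect gamma(0):
  gamma(0) [0.988119 - (-0.168568)(-0.170595)] = (-0.168568)(1.209877) + 2.417186
  gamma(0) * 0.959362 = 2.21324
  gamma(0) = 2.21324 / 0.959362 = 2.306991.
Therefore gamma(0) = 2.3070 (to 4 decimal places).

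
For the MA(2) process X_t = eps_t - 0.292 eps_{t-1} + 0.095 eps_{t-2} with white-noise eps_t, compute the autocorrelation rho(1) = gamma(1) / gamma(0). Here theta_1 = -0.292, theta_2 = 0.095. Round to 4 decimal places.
\rho(1) = -0.2922

For an MA(q) process with theta_0 = 1, the autocovariance is
  gamma(k) = sigma^2 * sum_{i=0..q-k} theta_i * theta_{i+k},
and rho(k) = gamma(k) / gamma(0). Sigma^2 cancels.
  numerator   = (1)*(-0.292) + (-0.292)*(0.095) = -0.31974.
  denominator = (1)^2 + (-0.292)^2 + (0.095)^2 = 1.094289.
  rho(1) = -0.31974 / 1.094289 = -0.2922.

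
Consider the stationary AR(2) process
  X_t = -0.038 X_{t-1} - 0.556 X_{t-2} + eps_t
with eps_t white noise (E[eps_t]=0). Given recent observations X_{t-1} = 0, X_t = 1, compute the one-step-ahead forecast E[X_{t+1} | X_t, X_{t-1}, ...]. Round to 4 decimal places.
E[X_{t+1} \mid \mathcal F_t] = -0.0380

For an AR(p) model X_t = c + sum_i phi_i X_{t-i} + eps_t, the
one-step-ahead conditional mean is
  E[X_{t+1} | X_t, ...] = c + sum_i phi_i X_{t+1-i}.
Substitute known values:
  E[X_{t+1} | ...] = (-0.038) * (1) + (-0.556) * (0)
                   = -0.0380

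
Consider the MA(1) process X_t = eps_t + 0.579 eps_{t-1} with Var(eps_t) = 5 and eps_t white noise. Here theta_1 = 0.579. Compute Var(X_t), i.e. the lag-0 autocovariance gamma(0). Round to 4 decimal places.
\gamma(0) = 6.6762

For an MA(q) process X_t = eps_t + sum_i theta_i eps_{t-i} with
Var(eps_t) = sigma^2, the variance is
  gamma(0) = sigma^2 * (1 + sum_i theta_i^2).
  sum_i theta_i^2 = (0.579)^2 = 0.335241.
  gamma(0) = 5 * (1 + 0.335241) = 5 * 1.335241 = 6.676205, which rounds to 6.6762.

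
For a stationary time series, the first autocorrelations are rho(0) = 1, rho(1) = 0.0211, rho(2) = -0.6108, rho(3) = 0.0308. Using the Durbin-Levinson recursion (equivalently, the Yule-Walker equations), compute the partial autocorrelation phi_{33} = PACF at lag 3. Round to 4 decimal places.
\phi_{33} = 0.1030

The PACF at lag k is phi_{kk}, the last component of the solution
to the Yule-Walker system G_k phi = r_k where
  (G_k)_{ij} = rho(|i - j|), (r_k)_i = rho(i), i,j = 1..k.
Equivalently, Durbin-Levinson gives phi_{kk} iteratively:
  phi_{11} = rho(1)
  phi_{kk} = [rho(k) - sum_{j=1..k-1} phi_{k-1,j} rho(k-j)]
            / [1 - sum_{j=1..k-1} phi_{k-1,j} rho(j)],
  phi_{k,j} = phi_{k-1,j} - phi_{kk} phi_{k-1,k-j},  j = 1..k-1.
Step k = 1:
  phi_11 = rho(1) = 0.0211.
Step k = 2:
  phi_22 = [rho(2) - phi_11 rho(1)] / [1 - phi_11 rho(1)] = [-0.6108 - (0.0211)(0.0211)] / [1 - (0.0211)(0.0211)]
         = -0.61124521 / 0.99955479 = -0.611517.
  Update: phi_21 = phi_11 - phi_22 phi_11 = 0.0211 - (-0.611517)(0.0211) = 0.034003.
Step k = 3:
  phi_33 = [rho(3) - phi_21 rho(2) - phi_22 rho(1)] / [1 - phi_21 rho(1) - phi_22 rho(2)]
    numerator   = 0.0308 - (0.034003)(-0.6108) - (-0.611517)(0.0211) = 0.06447206
    denominator = 1 - (0.034003)(0.0211) - (-0.611517)(-0.6108) = 0.62576767
  phi_33 = 0.06447206 / 0.62576767 = 0.103.
Therefore phi_{33} = 0.1030.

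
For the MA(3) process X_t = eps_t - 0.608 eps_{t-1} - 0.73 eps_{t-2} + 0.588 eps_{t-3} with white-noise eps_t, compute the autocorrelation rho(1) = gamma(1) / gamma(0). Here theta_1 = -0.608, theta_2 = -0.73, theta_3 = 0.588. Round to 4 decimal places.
\rho(1) = -0.2639

For an MA(q) process with theta_0 = 1, the autocovariance is
  gamma(k) = sigma^2 * sum_{i=0..q-k} theta_i * theta_{i+k},
and rho(k) = gamma(k) / gamma(0). Sigma^2 cancels.
  numerator   = (1)*(-0.608) + (-0.608)*(-0.73) + (-0.73)*(0.588) = -0.5934.
  denominator = (1)^2 + (-0.608)^2 + (-0.73)^2 + (0.588)^2 = 2.248308.
  rho(1) = -0.5934 / 2.248308 = -0.2639.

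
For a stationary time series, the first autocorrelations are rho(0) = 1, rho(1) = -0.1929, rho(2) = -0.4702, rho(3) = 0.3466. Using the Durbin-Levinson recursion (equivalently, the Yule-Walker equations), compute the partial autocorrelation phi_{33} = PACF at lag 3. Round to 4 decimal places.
\phi_{33} = 0.1531

The PACF at lag k is phi_{kk}, the last component of the solution
to the Yule-Walker system G_k phi = r_k where
  (G_k)_{ij} = rho(|i - j|), (r_k)_i = rho(i), i,j = 1..k.
Equivalently, Durbin-Levinson gives phi_{kk} iteratively:
  phi_{11} = rho(1)
  phi_{kk} = [rho(k) - sum_{j=1..k-1} phi_{k-1,j} rho(k-j)]
            / [1 - sum_{j=1..k-1} phi_{k-1,j} rho(j)],
  phi_{k,j} = phi_{k-1,j} - phi_{kk} phi_{k-1,k-j},  j = 1..k-1.
Step k = 1:
  phi_11 = rho(1) = -0.1929.
Step k = 2:
  phi_22 = [rho(2) - phi_11 rho(1)] / [1 - phi_11 rho(1)] = [-0.4702 - (-0.1929)(-0.1929)] / [1 - (-0.1929)(-0.1929)]
         = -0.50741041 / 0.96278959 = -0.527021.
  Update: phi_21 = phi_11 - phi_22 phi_11 = -0.1929 - (-0.527021)(-0.1929) = -0.294562.
Step k = 3:
  phi_33 = [rho(3) - phi_21 rho(2) - phi_22 rho(1)] / [1 - phi_21 rho(1) - phi_22 rho(2)]
    numerator   = 0.3466 - (-0.294562)(-0.4702) - (-0.527021)(-0.1929) = 0.10643441
    denominator = 1 - (-0.294562)(-0.1929) - (-0.527021)(-0.4702) = 0.69537361
  phi_33 = 0.10643441 / 0.69537361 = 0.1531.
Therefore phi_{33} = 0.1531.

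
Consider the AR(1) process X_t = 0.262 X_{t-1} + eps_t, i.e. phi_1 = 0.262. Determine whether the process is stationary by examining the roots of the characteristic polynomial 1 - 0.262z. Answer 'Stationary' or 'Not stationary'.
\text{Stationary}

The AR(p) characteristic polynomial is P(z) = 1 - 0.262z.
Stationarity requires all roots to lie outside the unit circle, i.e. |z| > 1 for every root.
This is linear in z: 1 + (-0.262) z = 0  =>  z = -1/(-0.262) = 3.816794,  |z| = 3.816794.
Moduli of all roots: 3.8168.
All moduli strictly greater than 1? Yes.
Verdict: Stationary.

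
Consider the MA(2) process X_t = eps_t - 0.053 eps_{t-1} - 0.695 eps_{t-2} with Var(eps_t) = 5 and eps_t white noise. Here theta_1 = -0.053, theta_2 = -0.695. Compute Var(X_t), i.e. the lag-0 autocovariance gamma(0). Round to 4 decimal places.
\gamma(0) = 7.4292

For an MA(q) process X_t = eps_t + sum_i theta_i eps_{t-i} with
Var(eps_t) = sigma^2, the variance is
  gamma(0) = sigma^2 * (1 + sum_i theta_i^2).
  sum_i theta_i^2 = (-0.053)^2 + (-0.695)^2 = 0.002809 + 0.483025 = 0.485834.
  gamma(0) = 5 * (1 + 0.485834) = 5 * 1.485834 = 7.42917, which rounds to 7.4292.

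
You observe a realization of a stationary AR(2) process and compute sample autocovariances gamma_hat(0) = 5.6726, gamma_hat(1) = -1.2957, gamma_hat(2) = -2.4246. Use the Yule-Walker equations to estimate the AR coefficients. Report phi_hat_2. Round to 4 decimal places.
\hat\phi_{2} = -0.5060

The Yule-Walker equations for an AR(p) process read, in matrix form,
  Gamma_p phi = r_p,   with   (Gamma_p)_{ij} = gamma(|i - j|),
                       (r_p)_i = gamma(i),   i,j = 1..p.
Substitute the sample gammas (Toeplitz matrix and right-hand side of size 2):
  Gamma_p = [[5.6726, -1.2957], [-1.2957, 5.6726]]
  r_p     = [-1.2957, -2.4246]
Written out:
  5.6726 phi_1 - 1.2957 phi_2 = -1.2957
  -1.2957 phi_1 + 5.6726 phi_2 = -2.4246
Solve by Cramer's rule:
  det = gamma(0)^2 - gamma(1)^2 = (5.6726)^2 - (-1.2957)^2 = 32.17839076 - 1.67883849 = 30.49955227
  phi_hat_1 = [gamma(1) gamma(0) - gamma(1) gamma(2)] / det = [(-1.2957)(5.6726) - (-1.2957)(-2.4246)] / 30.49955227 = -10.49154204 / 30.49955227 = -0.344
  phi_hat_2 = [gamma(0) gamma(2) - gamma(1)^2] / det = [(5.6726)(-2.4246) - (-1.2957)^2] / 30.49955227 = -15.43262445 / 30.49955227 = -0.506
So phi_hat = [-0.3440, -0.5060].
Therefore phi_hat_2 = -0.5060.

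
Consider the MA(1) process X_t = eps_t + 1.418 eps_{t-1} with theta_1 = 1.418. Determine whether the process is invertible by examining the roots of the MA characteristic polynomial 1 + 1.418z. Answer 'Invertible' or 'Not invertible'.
\text{Not invertible}

The MA(q) characteristic polynomial is P(z) = 1 + 1.418z.
Invertibility requires all roots to lie outside the unit circle, i.e. |z| > 1 for every root.
This is linear in z: 1 + (1.418) z = 0  =>  z = -1/(1.418) = -0.705219,  |z| = 0.705219.
Moduli of all roots: 0.7052.
All moduli strictly greater than 1? No.
Verdict: Not invertible.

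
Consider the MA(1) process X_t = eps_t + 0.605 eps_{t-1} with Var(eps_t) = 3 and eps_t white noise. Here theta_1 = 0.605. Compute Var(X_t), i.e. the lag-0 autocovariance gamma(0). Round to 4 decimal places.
\gamma(0) = 4.0981

For an MA(q) process X_t = eps_t + sum_i theta_i eps_{t-i} with
Var(eps_t) = sigma^2, the variance is
  gamma(0) = sigma^2 * (1 + sum_i theta_i^2).
  sum_i theta_i^2 = (0.605)^2 = 0.366025.
  gamma(0) = 3 * (1 + 0.366025) = 3 * 1.366025 = 4.098075, which rounds to 4.0981.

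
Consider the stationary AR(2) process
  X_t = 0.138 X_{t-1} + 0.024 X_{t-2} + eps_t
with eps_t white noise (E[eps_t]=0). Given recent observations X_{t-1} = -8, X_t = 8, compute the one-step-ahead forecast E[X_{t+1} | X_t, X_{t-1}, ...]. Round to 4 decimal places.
E[X_{t+1} \mid \mathcal F_t] = 0.9120

For an AR(p) model X_t = c + sum_i phi_i X_{t-i} + eps_t, the
one-step-ahead conditional mean is
  E[X_{t+1} | X_t, ...] = c + sum_i phi_i X_{t+1-i}.
Substitute known values:
  E[X_{t+1} | ...] = (0.138) * (8) + (0.024) * (-8)
                   = 0.9120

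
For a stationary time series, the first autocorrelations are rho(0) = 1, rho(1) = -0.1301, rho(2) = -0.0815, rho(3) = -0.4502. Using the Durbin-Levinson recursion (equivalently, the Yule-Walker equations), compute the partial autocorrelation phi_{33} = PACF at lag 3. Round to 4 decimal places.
\phi_{33} = -0.4880

The PACF at lag k is phi_{kk}, the last component of the solution
to the Yule-Walker system G_k phi = r_k where
  (G_k)_{ij} = rho(|i - j|), (r_k)_i = rho(i), i,j = 1..k.
Equivalently, Durbin-Levinson gives phi_{kk} iteratively:
  phi_{11} = rho(1)
  phi_{kk} = [rho(k) - sum_{j=1..k-1} phi_{k-1,j} rho(k-j)]
            / [1 - sum_{j=1..k-1} phi_{k-1,j} rho(j)],
  phi_{k,j} = phi_{k-1,j} - phi_{kk} phi_{k-1,k-j},  j = 1..k-1.
Step k = 1:
  phi_11 = rho(1) = -0.1301.
Step k = 2:
  phi_22 = [rho(2) - phi_11 rho(1)] / [1 - phi_11 rho(1)] = [-0.0815 - (-0.1301)(-0.1301)] / [1 - (-0.1301)(-0.1301)]
         = -0.09842601 / 0.98307399 = -0.100121.
  Update: phi_21 = phi_11 - phi_22 phi_11 = -0.1301 - (-0.100121)(-0.1301) = -0.143126.
Step k = 3:
  phi_33 = [rho(3) - phi_21 rho(2) - phi_22 rho(1)] / [1 - phi_21 rho(1) - phi_22 rho(2)]
    numerator   = -0.4502 - (-0.143126)(-0.0815) - (-0.100121)(-0.1301) = -0.47489044
    denominator = 1 - (-0.143126)(-0.1301) - (-0.100121)(-0.0815) = 0.97321951
  phi_33 = -0.47489044 / 0.97321951 = -0.488.
Therefore phi_{33} = -0.4880.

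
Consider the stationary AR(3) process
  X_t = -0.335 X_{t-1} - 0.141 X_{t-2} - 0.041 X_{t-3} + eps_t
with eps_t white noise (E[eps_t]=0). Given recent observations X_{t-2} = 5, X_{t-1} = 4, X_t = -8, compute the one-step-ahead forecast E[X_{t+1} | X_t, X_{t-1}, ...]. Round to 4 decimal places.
E[X_{t+1} \mid \mathcal F_t] = 1.9110

For an AR(p) model X_t = c + sum_i phi_i X_{t-i} + eps_t, the
one-step-ahead conditional mean is
  E[X_{t+1} | X_t, ...] = c + sum_i phi_i X_{t+1-i}.
Substitute known values:
  E[X_{t+1} | ...] = (-0.335) * (-8) + (-0.141) * (4) + (-0.041) * (5)
                   = 1.9110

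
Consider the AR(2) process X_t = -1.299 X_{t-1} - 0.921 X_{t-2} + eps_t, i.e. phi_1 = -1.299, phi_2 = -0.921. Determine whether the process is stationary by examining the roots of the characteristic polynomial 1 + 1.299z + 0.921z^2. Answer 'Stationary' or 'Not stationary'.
\text{Stationary}

The AR(p) characteristic polynomial is P(z) = 1 + 1.299z + 0.921z^2.
Stationarity requires all roots to lie outside the unit circle, i.e. |z| > 1 for every root.
Set 1 + (1.299) z + (0.921) z^2 = 0, i.e. a z^2 + b z + c = 0 with a = 0.921, b = 1.299, c = 1.
Discriminant D = b^2 - 4ac = (1.299)^2 - 4*(0.921)*1 = 1.687401 - (3.684) = -1.996599.
D < 0, so the roots are the complex-conjugate pair z = (-b +/- i sqrt(-D)) / (2a) = -0.7052 +/- 0.7671i.
For a conjugate pair |z|^2 = z * conj(z) = (product of roots) = c/a = 1/(0.921) = 1.085776, so |z| = sqrt(1.085776) = 1.042 for both roots.
Moduli of all roots: 1.0420, 1.0420.
All moduli strictly greater than 1? Yes.
Verdict: Stationary.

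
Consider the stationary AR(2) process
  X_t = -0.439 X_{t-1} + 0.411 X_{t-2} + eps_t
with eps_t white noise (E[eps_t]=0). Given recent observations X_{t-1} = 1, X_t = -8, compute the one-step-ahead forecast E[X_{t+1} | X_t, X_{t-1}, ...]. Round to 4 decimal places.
E[X_{t+1} \mid \mathcal F_t] = 3.9230

For an AR(p) model X_t = c + sum_i phi_i X_{t-i} + eps_t, the
one-step-ahead conditional mean is
  E[X_{t+1} | X_t, ...] = c + sum_i phi_i X_{t+1-i}.
Substitute known values:
  E[X_{t+1} | ...] = (-0.439) * (-8) + (0.411) * (1)
                   = 3.9230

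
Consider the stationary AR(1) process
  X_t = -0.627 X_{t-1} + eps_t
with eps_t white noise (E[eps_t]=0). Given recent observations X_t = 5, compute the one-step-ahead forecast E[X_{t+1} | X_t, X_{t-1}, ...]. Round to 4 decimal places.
E[X_{t+1} \mid \mathcal F_t] = -3.1350

For an AR(p) model X_t = c + sum_i phi_i X_{t-i} + eps_t, the
one-step-ahead conditional mean is
  E[X_{t+1} | X_t, ...] = c + sum_i phi_i X_{t+1-i}.
Substitute known values:
  E[X_{t+1} | ...] = (-0.627) * (5)
                   = -3.1350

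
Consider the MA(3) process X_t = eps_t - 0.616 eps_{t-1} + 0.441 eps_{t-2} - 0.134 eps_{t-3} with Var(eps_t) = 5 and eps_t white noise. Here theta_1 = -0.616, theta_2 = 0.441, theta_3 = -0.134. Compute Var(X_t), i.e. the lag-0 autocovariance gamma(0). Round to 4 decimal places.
\gamma(0) = 7.9595

For an MA(q) process X_t = eps_t + sum_i theta_i eps_{t-i} with
Var(eps_t) = sigma^2, the variance is
  gamma(0) = sigma^2 * (1 + sum_i theta_i^2).
  sum_i theta_i^2 = (-0.616)^2 + (0.441)^2 + (-0.134)^2 = 0.379456 + 0.194481 + 0.017956 = 0.591893.
  gamma(0) = 5 * (1 + 0.591893) = 5 * 1.591893 = 7.959465, which rounds to 7.9595.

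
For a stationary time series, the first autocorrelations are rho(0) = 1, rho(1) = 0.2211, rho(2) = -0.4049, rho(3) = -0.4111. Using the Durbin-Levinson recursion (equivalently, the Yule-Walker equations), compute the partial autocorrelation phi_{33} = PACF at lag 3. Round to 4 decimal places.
\phi_{33} = -0.2360

The PACF at lag k is phi_{kk}, the last component of the solution
to the Yule-Walker system G_k phi = r_k where
  (G_k)_{ij} = rho(|i - j|), (r_k)_i = rho(i), i,j = 1..k.
Equivalently, Durbin-Levinson gives phi_{kk} iteratively:
  phi_{11} = rho(1)
  phi_{kk} = [rho(k) - sum_{j=1..k-1} phi_{k-1,j} rho(k-j)]
            / [1 - sum_{j=1..k-1} phi_{k-1,j} rho(j)],
  phi_{k,j} = phi_{k-1,j} - phi_{kk} phi_{k-1,k-j},  j = 1..k-1.
Step k = 1:
  phi_11 = rho(1) = 0.2211.
Step k = 2:
  phi_22 = [rho(2) - phi_11 rho(1)] / [1 - phi_11 rho(1)] = [-0.4049 - (0.2211)(0.2211)] / [1 - (0.2211)(0.2211)]
         = -0.45378521 / 0.95111479 = -0.477109.
  Update: phi_21 = phi_11 - phi_22 phi_11 = 0.2211 - (-0.477109)(0.2211) = 0.326589.
Step k = 3:
  phi_33 = [rho(3) - phi_21 rho(2) - phi_22 rho(1)] / [1 - phi_21 rho(1) - phi_22 rho(2)]
    numerator   = -0.4111 - (0.326589)(-0.4049) - (-0.477109)(0.2211) = -0.17337547
    denominator = 1 - (0.326589)(0.2211) - (-0.477109)(-0.4049) = 0.73460989
  phi_33 = -0.17337547 / 0.73460989 = -0.236.
Therefore phi_{33} = -0.2360.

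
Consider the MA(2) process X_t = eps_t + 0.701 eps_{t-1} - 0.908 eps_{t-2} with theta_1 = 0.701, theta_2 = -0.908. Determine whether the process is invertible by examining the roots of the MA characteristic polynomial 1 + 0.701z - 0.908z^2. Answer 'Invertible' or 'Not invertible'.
\text{Not invertible}

The MA(q) characteristic polynomial is P(z) = 1 + 0.701z - 0.908z^2.
Invertibility requires all roots to lie outside the unit circle, i.e. |z| > 1 for every root.
Set 1 + (0.701) z + (-0.908) z^2 = 0, i.e. a z^2 + b z + c = 0 with a = -0.908, b = 0.701, c = 1.
Discriminant D = b^2 - 4ac = (0.701)^2 - 4*(-0.908)*1 = 0.491401 - (-3.632) = 4.123401.
D >= 0, so the roots are real: z = (-b +/- sqrt(D)) / (2a) = (-0.701 +/- 2.030616) / (-1.816).
  z_1 = (-0.701 + 2.030616) / (-1.816) = -0.7322,   |z_1| = 0.7322.
  z_2 = (-0.701 - 2.030616) / (-1.816) = 1.5042,   |z_2| = 1.5042.
Moduli of all roots: 0.7322, 1.5042.
All moduli strictly greater than 1? No.
Verdict: Not invertible.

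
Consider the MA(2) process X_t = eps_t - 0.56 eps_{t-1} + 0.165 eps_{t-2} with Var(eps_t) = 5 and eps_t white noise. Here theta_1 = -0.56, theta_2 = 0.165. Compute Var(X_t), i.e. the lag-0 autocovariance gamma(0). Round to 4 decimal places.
\gamma(0) = 6.7041

For an MA(q) process X_t = eps_t + sum_i theta_i eps_{t-i} with
Var(eps_t) = sigma^2, the variance is
  gamma(0) = sigma^2 * (1 + sum_i theta_i^2).
  sum_i theta_i^2 = (-0.56)^2 + (0.165)^2 = 0.3136 + 0.027225 = 0.340825.
  gamma(0) = 5 * (1 + 0.340825) = 5 * 1.340825 = 6.704125, which rounds to 6.7041.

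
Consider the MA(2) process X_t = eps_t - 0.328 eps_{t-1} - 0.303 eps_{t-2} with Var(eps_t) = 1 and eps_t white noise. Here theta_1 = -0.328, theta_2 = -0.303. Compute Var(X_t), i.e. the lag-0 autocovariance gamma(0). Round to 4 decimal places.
\gamma(0) = 1.1994

For an MA(q) process X_t = eps_t + sum_i theta_i eps_{t-i} with
Var(eps_t) = sigma^2, the variance is
  gamma(0) = sigma^2 * (1 + sum_i theta_i^2).
  sum_i theta_i^2 = (-0.328)^2 + (-0.303)^2 = 0.107584 + 0.091809 = 0.199393.
  gamma(0) = 1 * (1 + 0.199393) = 1 * 1.199393 = 1.199393, which rounds to 1.1994.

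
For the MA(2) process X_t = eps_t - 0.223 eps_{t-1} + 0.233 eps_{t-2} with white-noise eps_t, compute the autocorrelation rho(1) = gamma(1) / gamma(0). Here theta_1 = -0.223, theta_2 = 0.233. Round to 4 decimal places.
\rho(1) = -0.2491

For an MA(q) process with theta_0 = 1, the autocovariance is
  gamma(k) = sigma^2 * sum_{i=0..q-k} theta_i * theta_{i+k},
and rho(k) = gamma(k) / gamma(0). Sigma^2 cancels.
  numerator   = (1)*(-0.223) + (-0.223)*(0.233) = -0.274959.
  denominator = (1)^2 + (-0.223)^2 + (0.233)^2 = 1.104018.
  rho(1) = -0.274959 / 1.104018 = -0.2491.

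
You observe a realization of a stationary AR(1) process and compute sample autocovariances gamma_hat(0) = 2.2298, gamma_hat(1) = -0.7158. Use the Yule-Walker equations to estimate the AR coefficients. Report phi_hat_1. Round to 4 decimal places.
\hat\phi_{1} = -0.3210

The Yule-Walker equations for an AR(p) process read, in matrix form,
  Gamma_p phi = r_p,   with   (Gamma_p)_{ij} = gamma(|i - j|),
                       (r_p)_i = gamma(i),   i,j = 1..p.
Substitute the sample gammas (Toeplitz matrix and right-hand side of size 1):
  Gamma_p = [[2.2298]]
  r_p     = [-0.7158]
With p = 1 this is the single equation gamma(0) phi_1 = gamma(1):
  phi_hat_1 = gamma(1) / gamma(0) = -0.7158 / 2.2298 = -0.3210.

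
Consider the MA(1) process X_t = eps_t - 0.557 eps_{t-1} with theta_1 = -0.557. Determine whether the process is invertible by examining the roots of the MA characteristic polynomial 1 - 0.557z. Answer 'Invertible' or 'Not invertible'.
\text{Invertible}

The MA(q) characteristic polynomial is P(z) = 1 - 0.557z.
Invertibility requires all roots to lie outside the unit circle, i.e. |z| > 1 for every root.
This is linear in z: 1 + (-0.557) z = 0  =>  z = -1/(-0.557) = 1.795332,  |z| = 1.795332.
Moduli of all roots: 1.7953.
All moduli strictly greater than 1? Yes.
Verdict: Invertible.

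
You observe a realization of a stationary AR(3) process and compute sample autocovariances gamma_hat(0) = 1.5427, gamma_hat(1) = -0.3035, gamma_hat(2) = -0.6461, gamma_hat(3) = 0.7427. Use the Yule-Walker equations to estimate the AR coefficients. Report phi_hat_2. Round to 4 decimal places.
\hat\phi_{2} = -0.3720

The Yule-Walker equations for an AR(p) process read, in matrix form,
  Gamma_p phi = r_p,   with   (Gamma_p)_{ij} = gamma(|i - j|),
                       (r_p)_i = gamma(i),   i,j = 1..p.
Substitute the sample gammas (Toeplitz matrix and right-hand side of size 3):
  Gamma_p = [[1.5427, -0.3035, -0.6461], [-0.3035, 1.5427, -0.3035], [-0.6461, -0.3035, 1.5427]]
  r_p     = [-0.3035, -0.6461, 0.7427]
Written out (R1..R3):
  (R1) 1.5427 phi_1 - 0.3035 phi_2 - 0.6461 phi_3 = -0.3035
  (R2) -0.3035 phi_1 + 1.5427 phi_2 - 0.3035 phi_3 = -0.6461
  (R3) -0.6461 phi_1 - 0.3035 phi_2 + 1.5427 phi_3 = 0.7427
Gaussian elimination:
  R2 <- R2 - (-0.3035/1.5427) R1 = R2 - (-0.196733) R1:  1.482992 phi_2 - 0.430609 phi_3 = -0.705808
  R3 <- R3 - (-0.6461/1.5427) R1 = R3 - (-0.418811) R1:  -0.430609 phi_2 + 1.272106 phi_3 = 0.615591
  R3 <- R3 - (-0.430609/1.482992) R2 = R3 - (-0.290365) R2:  1.147072 phi_3 = 0.410649
Back-substitution:
  phi_hat_3 = 0.410649 / 1.147072 = 0.357997
  phi_hat_2 = (-0.705808 - (-0.430609)(0.357997)) / 1.482992 = -0.371986
  phi_hat_1 = (-0.3035 - (-0.3035)(-0.371986) - (-0.6461)(0.357997)) / 1.5427 = -0.119982
So phi_hat = [-0.1200, -0.3720, 0.3580].
Therefore phi_hat_2 = -0.3720.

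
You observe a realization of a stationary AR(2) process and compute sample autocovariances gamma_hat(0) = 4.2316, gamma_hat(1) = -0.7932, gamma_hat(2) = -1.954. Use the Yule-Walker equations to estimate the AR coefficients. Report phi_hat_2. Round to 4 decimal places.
\hat\phi_{2} = -0.5150

The Yule-Walker equations for an AR(p) process read, in matrix form,
  Gamma_p phi = r_p,   with   (Gamma_p)_{ij} = gamma(|i - j|),
                       (r_p)_i = gamma(i),   i,j = 1..p.
Substitute the sample gammas (Toeplitz matrix and right-hand side of size 2):
  Gamma_p = [[4.2316, -0.7932], [-0.7932, 4.2316]]
  r_p     = [-0.7932, -1.954]
Written out:
  4.2316 phi_1 - 0.7932 phi_2 = -0.7932
  -0.7932 phi_1 + 4.2316 phi_2 = -1.954
Solve by Cramer's rule:
  det = gamma(0)^2 - gamma(1)^2 = (4.2316)^2 - (-0.7932)^2 = 17.90643856 - 0.62916624 = 17.27727232
  phi_hat_1 = [gamma(1) gamma(0) - gamma(1) gamma(2)] / det = [(-0.7932)(4.2316) - (-0.7932)(-1.954)] / 17.27727232 = -4.90641792 / 17.27727232 = -0.284
  phi_hat_2 = [gamma(0) gamma(2) - gamma(1)^2] / det = [(4.2316)(-1.954) - (-0.7932)^2] / 17.27727232 = -8.89771264 / 17.27727232 = -0.515
So phi_hat = [-0.2840, -0.5150].
Therefore phi_hat_2 = -0.5150.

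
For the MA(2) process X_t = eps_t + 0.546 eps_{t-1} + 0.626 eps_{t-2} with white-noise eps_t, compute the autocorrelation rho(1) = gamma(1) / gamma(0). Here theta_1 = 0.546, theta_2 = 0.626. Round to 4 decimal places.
\rho(1) = 0.5253

For an MA(q) process with theta_0 = 1, the autocovariance is
  gamma(k) = sigma^2 * sum_{i=0..q-k} theta_i * theta_{i+k},
and rho(k) = gamma(k) / gamma(0). Sigma^2 cancels.
  numerator   = (1)*(0.546) + (0.546)*(0.626) = 0.887796.
  denominator = (1)^2 + (0.546)^2 + (0.626)^2 = 1.689992.
  rho(1) = 0.887796 / 1.689992 = 0.5253.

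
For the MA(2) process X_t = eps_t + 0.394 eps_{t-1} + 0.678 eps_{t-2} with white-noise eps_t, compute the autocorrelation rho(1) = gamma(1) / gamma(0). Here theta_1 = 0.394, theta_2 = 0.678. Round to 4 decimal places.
\rho(1) = 0.4094

For an MA(q) process with theta_0 = 1, the autocovariance is
  gamma(k) = sigma^2 * sum_{i=0..q-k} theta_i * theta_{i+k},
and rho(k) = gamma(k) / gamma(0). Sigma^2 cancels.
  numerator   = (1)*(0.394) + (0.394)*(0.678) = 0.661132.
  denominator = (1)^2 + (0.394)^2 + (0.678)^2 = 1.61492.
  rho(1) = 0.661132 / 1.61492 = 0.4094.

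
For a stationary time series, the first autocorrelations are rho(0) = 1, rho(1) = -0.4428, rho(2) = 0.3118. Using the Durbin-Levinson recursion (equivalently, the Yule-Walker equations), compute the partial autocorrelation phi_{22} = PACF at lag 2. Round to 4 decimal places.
\phi_{22} = 0.1440

The PACF at lag k is phi_{kk}, the last component of the solution
to the Yule-Walker system G_k phi = r_k where
  (G_k)_{ij} = rho(|i - j|), (r_k)_i = rho(i), i,j = 1..k.
Equivalently, Durbin-Levinson gives phi_{kk} iteratively:
  phi_{11} = rho(1)
  phi_{kk} = [rho(k) - sum_{j=1..k-1} phi_{k-1,j} rho(k-j)]
            / [1 - sum_{j=1..k-1} phi_{k-1,j} rho(j)],
  phi_{k,j} = phi_{k-1,j} - phi_{kk} phi_{k-1,k-j},  j = 1..k-1.
Step k = 1:
  phi_11 = rho(1) = -0.4428.
Step k = 2:
  phi_22 = [rho(2) - phi_11 rho(1)] / [1 - phi_11 rho(1)] = [0.3118 - (-0.4428)(-0.4428)] / [1 - (-0.4428)(-0.4428)]
         = 0.11572816 / 0.80392816 = 0.144.
Therefore phi_{22} = 0.1440.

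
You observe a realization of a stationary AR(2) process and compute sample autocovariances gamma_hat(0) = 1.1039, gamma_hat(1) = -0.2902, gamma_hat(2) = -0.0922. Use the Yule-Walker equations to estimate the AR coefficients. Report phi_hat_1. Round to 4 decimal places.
\hat\phi_{1} = -0.3060

The Yule-Walker equations for an AR(p) process read, in matrix form,
  Gamma_p phi = r_p,   with   (Gamma_p)_{ij} = gamma(|i - j|),
                       (r_p)_i = gamma(i),   i,j = 1..p.
Substitute the sample gammas (Toeplitz matrix and right-hand side of size 2):
  Gamma_p = [[1.1039, -0.2902], [-0.2902, 1.1039]]
  r_p     = [-0.2902, -0.0922]
Written out:
  1.1039 phi_1 - 0.2902 phi_2 = -0.2902
  -0.2902 phi_1 + 1.1039 phi_2 = -0.0922
Solve by Cramer's rule:
  det = gamma(0)^2 - gamma(1)^2 = (1.1039)^2 - (-0.2902)^2 = 1.21859521 - 0.08421604 = 1.13437917
  phi_hat_1 = [gamma(1) gamma(0) - gamma(1) gamma(2)] / det = [(-0.2902)(1.1039) - (-0.2902)(-0.0922)] / 1.13437917 = -0.34710822 / 1.13437917 = -0.306
  phi_hat_2 = [gamma(0) gamma(2) - gamma(1)^2] / det = [(1.1039)(-0.0922) - (-0.2902)^2] / 1.13437917 = -0.18599562 / 1.13437917 = -0.164
So phi_hat = [-0.3060, -0.1640].
Therefore phi_hat_1 = -0.3060.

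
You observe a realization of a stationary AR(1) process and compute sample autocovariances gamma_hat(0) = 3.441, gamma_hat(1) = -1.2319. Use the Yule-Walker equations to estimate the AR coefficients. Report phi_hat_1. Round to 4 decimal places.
\hat\phi_{1} = -0.3580

The Yule-Walker equations for an AR(p) process read, in matrix form,
  Gamma_p phi = r_p,   with   (Gamma_p)_{ij} = gamma(|i - j|),
                       (r_p)_i = gamma(i),   i,j = 1..p.
Substitute the sample gammas (Toeplitz matrix and right-hand side of size 1):
  Gamma_p = [[3.441]]
  r_p     = [-1.2319]
With p = 1 this is the single equation gamma(0) phi_1 = gamma(1):
  phi_hat_1 = gamma(1) / gamma(0) = -1.2319 / 3.441 = -0.3580.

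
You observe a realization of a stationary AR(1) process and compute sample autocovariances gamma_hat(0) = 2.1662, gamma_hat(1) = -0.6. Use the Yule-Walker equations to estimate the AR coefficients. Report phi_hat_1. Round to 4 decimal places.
\hat\phi_{1} = -0.2770

The Yule-Walker equations for an AR(p) process read, in matrix form,
  Gamma_p phi = r_p,   with   (Gamma_p)_{ij} = gamma(|i - j|),
                       (r_p)_i = gamma(i),   i,j = 1..p.
Substitute the sample gammas (Toeplitz matrix and right-hand side of size 1):
  Gamma_p = [[2.1662]]
  r_p     = [-0.6]
With p = 1 this is the single equation gamma(0) phi_1 = gamma(1):
  phi_hat_1 = gamma(1) / gamma(0) = -0.6 / 2.1662 = -0.2770.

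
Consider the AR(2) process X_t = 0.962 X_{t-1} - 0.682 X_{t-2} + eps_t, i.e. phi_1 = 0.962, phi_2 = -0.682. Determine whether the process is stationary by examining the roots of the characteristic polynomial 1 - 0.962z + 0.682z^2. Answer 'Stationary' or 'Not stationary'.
\text{Stationary}

The AR(p) characteristic polynomial is P(z) = 1 - 0.962z + 0.682z^2.
Stationarity requires all roots to lie outside the unit circle, i.e. |z| > 1 for every root.
Set 1 + (-0.962) z + (0.682) z^2 = 0, i.e. a z^2 + b z + c = 0 with a = 0.682, b = -0.962, c = 1.
Discriminant D = b^2 - 4ac = (-0.962)^2 - 4*(0.682)*1 = 0.925444 - (2.728) = -1.802556.
D < 0, so the roots are the complex-conjugate pair z = (-b +/- i sqrt(-D)) / (2a) = 0.7053 +/- 0.9843i.
For a conjugate pair |z|^2 = z * conj(z) = (product of roots) = c/a = 1/(0.682) = 1.466276, so |z| = sqrt(1.466276) = 1.2109 for both roots.
Moduli of all roots: 1.2109, 1.2109.
All moduli strictly greater than 1? Yes.
Verdict: Stationary.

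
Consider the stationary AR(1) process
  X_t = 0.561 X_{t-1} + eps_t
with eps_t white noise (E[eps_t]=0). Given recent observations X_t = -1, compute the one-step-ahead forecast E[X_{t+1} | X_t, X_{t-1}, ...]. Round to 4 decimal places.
E[X_{t+1} \mid \mathcal F_t] = -0.5610

For an AR(p) model X_t = c + sum_i phi_i X_{t-i} + eps_t, the
one-step-ahead conditional mean is
  E[X_{t+1} | X_t, ...] = c + sum_i phi_i X_{t+1-i}.
Substitute known values:
  E[X_{t+1} | ...] = (0.561) * (-1)
                   = -0.5610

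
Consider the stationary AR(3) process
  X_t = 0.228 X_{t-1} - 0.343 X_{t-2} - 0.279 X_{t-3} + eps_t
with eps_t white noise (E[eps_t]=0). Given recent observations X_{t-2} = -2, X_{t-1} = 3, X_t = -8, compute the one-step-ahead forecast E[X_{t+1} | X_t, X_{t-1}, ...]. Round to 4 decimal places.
E[X_{t+1} \mid \mathcal F_t] = -2.2950

For an AR(p) model X_t = c + sum_i phi_i X_{t-i} + eps_t, the
one-step-ahead conditional mean is
  E[X_{t+1} | X_t, ...] = c + sum_i phi_i X_{t+1-i}.
Substitute known values:
  E[X_{t+1} | ...] = (0.228) * (-8) + (-0.343) * (3) + (-0.279) * (-2)
                   = -2.2950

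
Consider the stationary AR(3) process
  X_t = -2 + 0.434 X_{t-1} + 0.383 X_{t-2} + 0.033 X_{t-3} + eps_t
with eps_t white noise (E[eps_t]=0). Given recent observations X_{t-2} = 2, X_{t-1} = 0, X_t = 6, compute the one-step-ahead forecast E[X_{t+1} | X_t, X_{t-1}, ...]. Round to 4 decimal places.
E[X_{t+1} \mid \mathcal F_t] = 0.6700

For an AR(p) model X_t = c + sum_i phi_i X_{t-i} + eps_t, the
one-step-ahead conditional mean is
  E[X_{t+1} | X_t, ...] = c + sum_i phi_i X_{t+1-i}.
Substitute known values:
  E[X_{t+1} | ...] = -2 + (0.434) * (6) + (0.383) * (0) + (0.033) * (2)
                   = 0.6700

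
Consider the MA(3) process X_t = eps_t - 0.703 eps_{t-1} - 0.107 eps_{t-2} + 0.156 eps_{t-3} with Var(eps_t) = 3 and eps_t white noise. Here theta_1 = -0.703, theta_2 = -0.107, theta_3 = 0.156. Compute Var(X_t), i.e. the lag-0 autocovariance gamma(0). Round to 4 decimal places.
\gamma(0) = 4.5900

For an MA(q) process X_t = eps_t + sum_i theta_i eps_{t-i} with
Var(eps_t) = sigma^2, the variance is
  gamma(0) = sigma^2 * (1 + sum_i theta_i^2).
  sum_i theta_i^2 = (-0.703)^2 + (-0.107)^2 + (0.156)^2 = 0.494209 + 0.011449 + 0.024336 = 0.529994.
  gamma(0) = 3 * (1 + 0.529994) = 3 * 1.529994 = 4.589982, which rounds to 4.5900.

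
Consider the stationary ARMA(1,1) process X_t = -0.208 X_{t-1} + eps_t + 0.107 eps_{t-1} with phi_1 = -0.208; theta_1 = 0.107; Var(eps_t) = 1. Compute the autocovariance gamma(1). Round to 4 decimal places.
\gamma(1) = -0.1032

Multiply the model equation by X_{t-k} and take expectations. With theta_0 = psi_0 = 1 and psi_j the MA(infinity) weights, this gives
  gamma(k) - sum_i phi_i gamma(k-i) = c_k,
  c_k = sigma^2 * sum_{j=k..q} theta_j psi_{j-k}   (c_k = 0 for k > q),
using gamma(-m) = gamma(m).
psi-weights needed (psi_j = theta_j + sum_i phi_i psi_{j-i}):
  psi_1 = theta_1 + phi_1 = 0.107 + (-0.208) = -0.101
Right-hand sides:
  c_0 = sigma^2 (1 + theta_1 psi_1) = 1 * (1 + (0.107)(-0.101)) = 1 * 0.989193 = 0.989193
  c_1 = sigma^2 theta_1 = 1 * (0.107) = 0.107
  c_2 = 0
Equations for k = 0 and k = 1 (AR order 1):
  gamma(0) = phi_1 gamma(1) + c_0
  gamma(1) = phi_1 gamma(0) + c_1
Substituting the second into the first: gamma(0) (1 - phi_1^2) = c_0 + phi_1 c_1, so
  gamma(0) = (c_0 + phi_1 c_1) / (1 - phi_1^2) = (0.989193 + (-0.208)(0.107)) / (1 - (-0.208)^2) = 0.966937 / 0.956736 = 1.010662.
  gamma(1) = phi_1 gamma(0) + c_1 = (-0.208)(1.010662) + (0.107) = -0.103218.
Therefore gamma(1) = -0.1032 (to 4 decimal places).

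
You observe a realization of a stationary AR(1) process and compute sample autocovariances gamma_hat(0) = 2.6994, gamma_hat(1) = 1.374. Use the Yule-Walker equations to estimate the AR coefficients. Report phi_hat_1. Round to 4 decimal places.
\hat\phi_{1} = 0.5090

The Yule-Walker equations for an AR(p) process read, in matrix form,
  Gamma_p phi = r_p,   with   (Gamma_p)_{ij} = gamma(|i - j|),
                       (r_p)_i = gamma(i),   i,j = 1..p.
Substitute the sample gammas (Toeplitz matrix and right-hand side of size 1):
  Gamma_p = [[2.6994]]
  r_p     = [1.374]
With p = 1 this is the single equation gamma(0) phi_1 = gamma(1):
  phi_hat_1 = gamma(1) / gamma(0) = 1.374 / 2.6994 = 0.5090.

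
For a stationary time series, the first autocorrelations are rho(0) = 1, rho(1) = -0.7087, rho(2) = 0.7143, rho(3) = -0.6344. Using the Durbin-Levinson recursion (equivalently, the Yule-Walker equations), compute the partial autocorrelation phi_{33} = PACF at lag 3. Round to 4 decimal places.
\phi_{33} = -0.1029

The PACF at lag k is phi_{kk}, the last component of the solution
to the Yule-Walker system G_k phi = r_k where
  (G_k)_{ij} = rho(|i - j|), (r_k)_i = rho(i), i,j = 1..k.
Equivalently, Durbin-Levinson gives phi_{kk} iteratively:
  phi_{11} = rho(1)
  phi_{kk} = [rho(k) - sum_{j=1..k-1} phi_{k-1,j} rho(k-j)]
            / [1 - sum_{j=1..k-1} phi_{k-1,j} rho(j)],
  phi_{k,j} = phi_{k-1,j} - phi_{kk} phi_{k-1,k-j},  j = 1..k-1.
Step k = 1:
  phi_11 = rho(1) = -0.7087.
Step k = 2:
  phi_22 = [rho(2) - phi_11 rho(1)] / [1 - phi_11 rho(1)] = [0.7143 - (-0.7087)(-0.7087)] / [1 - (-0.7087)(-0.7087)]
         = 0.21204431 / 0.49774431 = 0.426011.
  Update: phi_21 = phi_11 - phi_22 phi_11 = -0.7087 - (0.426011)(-0.7087) = -0.406786.
Step k = 3:
  phi_33 = [rho(3) - phi_21 rho(2) - phi_22 rho(1)] / [1 - phi_21 rho(1) - phi_22 rho(2)]
    numerator   = -0.6344 - (-0.406786)(0.7143) - (0.426011)(-0.7087) = -0.04191886
    denominator = 1 - (-0.406786)(-0.7087) - (0.426011)(0.7143) = 0.4074112
  phi_33 = -0.04191886 / 0.4074112 = -0.1029.
Therefore phi_{33} = -0.1029.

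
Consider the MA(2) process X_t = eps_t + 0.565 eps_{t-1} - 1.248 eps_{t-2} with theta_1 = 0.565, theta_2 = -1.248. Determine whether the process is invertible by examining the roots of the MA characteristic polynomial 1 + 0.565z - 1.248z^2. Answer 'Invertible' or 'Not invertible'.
\text{Not invertible}

The MA(q) characteristic polynomial is P(z) = 1 + 0.565z - 1.248z^2.
Invertibility requires all roots to lie outside the unit circle, i.e. |z| > 1 for every root.
Set 1 + (0.565) z + (-1.248) z^2 = 0, i.e. a z^2 + b z + c = 0 with a = -1.248, b = 0.565, c = 1.
Discriminant D = b^2 - 4ac = (0.565)^2 - 4*(-1.248)*1 = 0.319225 - (-4.992) = 5.311225.
D >= 0, so the roots are real: z = (-b +/- sqrt(D)) / (2a) = (-0.565 +/- 2.30461) / (-2.496).
  z_1 = (-0.565 + 2.30461) / (-2.496) = -0.697,   |z_1| = 0.697.
  z_2 = (-0.565 - 2.30461) / (-2.496) = 1.1497,   |z_2| = 1.1497.
Moduli of all roots: 0.6970, 1.1497.
All moduli strictly greater than 1? No.
Verdict: Not invertible.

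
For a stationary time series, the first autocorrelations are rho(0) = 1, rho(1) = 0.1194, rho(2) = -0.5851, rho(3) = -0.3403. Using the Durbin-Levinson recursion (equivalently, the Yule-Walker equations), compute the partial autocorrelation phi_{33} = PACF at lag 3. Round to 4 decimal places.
\phi_{33} = -0.2501

The PACF at lag k is phi_{kk}, the last component of the solution
to the Yule-Walker system G_k phi = r_k where
  (G_k)_{ij} = rho(|i - j|), (r_k)_i = rho(i), i,j = 1..k.
Equivalently, Durbin-Levinson gives phi_{kk} iteratively:
  phi_{11} = rho(1)
  phi_{kk} = [rho(k) - sum_{j=1..k-1} phi_{k-1,j} rho(k-j)]
            / [1 - sum_{j=1..k-1} phi_{k-1,j} rho(j)],
  phi_{k,j} = phi_{k-1,j} - phi_{kk} phi_{k-1,k-j},  j = 1..k-1.
Step k = 1:
  phi_11 = rho(1) = 0.1194.
Step k = 2:
  phi_22 = [rho(2) - phi_11 rho(1)] / [1 - phi_11 rho(1)] = [-0.5851 - (0.1194)(0.1194)] / [1 - (0.1194)(0.1194)]
         = -0.59935636 / 0.98574364 = -0.608025.
  Update: phi_21 = phi_11 - phi_22 phi_11 = 0.1194 - (-0.608025)(0.1194) = 0.191998.
Step k = 3:
  phi_33 = [rho(3) - phi_21 rho(2) - phi_22 rho(1)] / [1 - phi_21 rho(1) - phi_22 rho(2)]
    numerator   = -0.3403 - (0.191998)(-0.5851) - (-0.608025)(0.1194) = -0.15536376
    denominator = 1 - (0.191998)(0.1194) - (-0.608025)(-0.5851) = 0.62132024
  phi_33 = -0.15536376 / 0.62132024 = -0.2501.
Therefore phi_{33} = -0.2501.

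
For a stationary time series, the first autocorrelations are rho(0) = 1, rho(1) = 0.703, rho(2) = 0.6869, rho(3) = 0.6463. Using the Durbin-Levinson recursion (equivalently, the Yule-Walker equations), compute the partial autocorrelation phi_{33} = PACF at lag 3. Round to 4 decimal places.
\phi_{33} = 0.1840

The PACF at lag k is phi_{kk}, the last component of the solution
to the Yule-Walker system G_k phi = r_k where
  (G_k)_{ij} = rho(|i - j|), (r_k)_i = rho(i), i,j = 1..k.
Equivalently, Durbin-Levinson gives phi_{kk} iteratively:
  phi_{11} = rho(1)
  phi_{kk} = [rho(k) - sum_{j=1..k-1} phi_{k-1,j} rho(k-j)]
            / [1 - sum_{j=1..k-1} phi_{k-1,j} rho(j)],
  phi_{k,j} = phi_{k-1,j} - phi_{kk} phi_{k-1,k-j},  j = 1..k-1.
Step k = 1:
  phi_11 = rho(1) = 0.703.
Step k = 2:
  phi_22 = [rho(2) - phi_11 rho(1)] / [1 - phi_11 rho(1)] = [0.6869 - (0.703)(0.703)] / [1 - (0.703)(0.703)]
         = 0.192691 / 0.505791 = 0.38097.
  Update: phi_21 = phi_11 - phi_22 phi_11 = 0.703 - (0.38097)(0.703) = 0.435178.
Step k = 3:
  phi_33 = [rho(3) - phi_21 rho(2) - phi_22 rho(1)] / [1 - phi_21 rho(1) - phi_22 rho(2)]
    numerator   = 0.6463 - (0.435178)(0.6869) - (0.38097)(0.703) = 0.07955435
    denominator = 1 - (0.435178)(0.703) - (0.38097)(0.6869) = 0.43238158
  phi_33 = 0.07955435 / 0.43238158 = 0.184.
Therefore phi_{33} = 0.1840.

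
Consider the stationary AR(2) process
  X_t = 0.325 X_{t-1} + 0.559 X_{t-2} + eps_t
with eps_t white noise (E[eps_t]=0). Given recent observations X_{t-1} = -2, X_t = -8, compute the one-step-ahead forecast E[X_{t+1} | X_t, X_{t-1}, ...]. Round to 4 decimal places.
E[X_{t+1} \mid \mathcal F_t] = -3.7180

For an AR(p) model X_t = c + sum_i phi_i X_{t-i} + eps_t, the
one-step-ahead conditional mean is
  E[X_{t+1} | X_t, ...] = c + sum_i phi_i X_{t+1-i}.
Substitute known values:
  E[X_{t+1} | ...] = (0.325) * (-8) + (0.559) * (-2)
                   = -3.7180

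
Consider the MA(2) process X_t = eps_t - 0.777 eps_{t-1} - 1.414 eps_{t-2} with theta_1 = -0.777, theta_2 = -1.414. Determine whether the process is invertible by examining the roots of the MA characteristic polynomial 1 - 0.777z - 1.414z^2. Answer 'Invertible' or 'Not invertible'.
\text{Not invertible}

The MA(q) characteristic polynomial is P(z) = 1 - 0.777z - 1.414z^2.
Invertibility requires all roots to lie outside the unit circle, i.e. |z| > 1 for every root.
Set 1 + (-0.777) z + (-1.414) z^2 = 0, i.e. a z^2 + b z + c = 0 with a = -1.414, b = -0.777, c = 1.
Discriminant D = b^2 - 4ac = (-0.777)^2 - 4*(-1.414)*1 = 0.603729 - (-5.656) = 6.259729.
D >= 0, so the roots are real: z = (-b +/- sqrt(D)) / (2a) = (0.777 +/- 2.501945) / (-2.828).
  z_1 = (0.777 + 2.501945) / (-2.828) = -1.1595,   |z_1| = 1.1595.
  z_2 = (0.777 - 2.501945) / (-2.828) = 0.61,   |z_2| = 0.61.
Moduli of all roots: 1.1595, 0.6100.
All moduli strictly greater than 1? No.
Verdict: Not invertible.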